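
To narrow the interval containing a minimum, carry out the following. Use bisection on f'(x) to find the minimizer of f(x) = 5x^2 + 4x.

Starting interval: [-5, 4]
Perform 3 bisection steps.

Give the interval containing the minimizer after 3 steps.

Finding critical point of f(x) = 5x^2 + 4x using bisection on f'(x) = 10x + 4.
f'(x) = 0 when x = -2/5.
Starting interval: [-5, 4]
Step 1: mid = -1/2, f'(mid) = -1, new interval = [-1/2, 4]
Step 2: mid = 7/4, f'(mid) = 43/2, new interval = [-1/2, 7/4]
Step 3: mid = 5/8, f'(mid) = 41/4, new interval = [-1/2, 5/8]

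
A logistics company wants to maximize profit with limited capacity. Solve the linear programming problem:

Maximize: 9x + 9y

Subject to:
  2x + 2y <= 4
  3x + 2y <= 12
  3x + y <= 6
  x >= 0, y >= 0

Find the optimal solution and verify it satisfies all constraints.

Feasible vertices: (0, 0), (0, 2), (2, 0)
Objective 9x + 9y at each vertex:
  (0, 0): 0
  (0, 2): 18
  (2, 0): 18
Maximum is 18 at (0, 2).
Verify constraints at (x, y) = (0, 2):
  2*0 + 2*2 = 4 <= 4 (active)
  3*0 + 2*2 = 4 <= 12
  3*0 + 1*2 = 2 <= 6
  x = 0 >= 0, y = 2 >= 0. All constraints satisfied.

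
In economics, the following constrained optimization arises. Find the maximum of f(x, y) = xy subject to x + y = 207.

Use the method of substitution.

Substitute y = 207 - x into f(x,y) = xy:
g(x) = x(207 - x) = 207x - x^2
g'(x) = 207 - 2x = 0  =>  x = 207/2
y = 207 - 207/2 = 207/2
Maximum value = (207/2) * (207/2) = 42849/4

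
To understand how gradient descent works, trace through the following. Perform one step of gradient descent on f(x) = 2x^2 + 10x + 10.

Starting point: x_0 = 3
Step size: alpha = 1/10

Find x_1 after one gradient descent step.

f(x) = 2x^2 + 10x + 10
f'(x) = 4x + 10
f'(3) = 4*3 + (10) = 22
x_1 = x_0 - alpha * f'(x_0) = 3 - 1/10 * 22 = 4/5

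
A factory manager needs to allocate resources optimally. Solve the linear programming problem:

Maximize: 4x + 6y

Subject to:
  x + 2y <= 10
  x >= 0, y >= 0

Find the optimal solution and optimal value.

The feasible region has vertices at [(0, 0), (10, 0), (0, 5)].
Checking objective 4x + 6y at each vertex:
  (0, 0): 4*0 + 6*0 = 0
  (10, 0): 4*10 + 6*0 = 40
  (0, 5): 4*0 + 6*5 = 30
Maximum is 40 at (10, 0).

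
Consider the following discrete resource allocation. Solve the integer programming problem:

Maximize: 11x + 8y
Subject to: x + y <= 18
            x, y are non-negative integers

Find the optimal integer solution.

Objective: 11x + 8y, constraint: x + y <= 18
Coefficient of x is 11 >= coefficient of y is 8, so allocate the entire budget to x.
Optimal: x = 18, y = 0, value = 198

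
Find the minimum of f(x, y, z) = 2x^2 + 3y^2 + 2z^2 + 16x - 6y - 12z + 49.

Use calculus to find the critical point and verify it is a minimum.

f(x,y,z) = 2x^2 + 3y^2 + 2z^2 + 16x - 6y - 12z + 49
df/dx = 4x + (16) = 0 => x = -4
df/dy = 6y + (-6) = 0 => y = 1
df/dz = 4z + (-12) = 0 => z = 3
f(-4,1,3) = 2*(-4)^2 + 3*(1)^2 + 2*(3)^2 + 16*(-4) + -6*(1) + -12*(3) + 49 = -4
Hessian is diagonal with entries 4, 6, 4 > 0, confirmed minimum.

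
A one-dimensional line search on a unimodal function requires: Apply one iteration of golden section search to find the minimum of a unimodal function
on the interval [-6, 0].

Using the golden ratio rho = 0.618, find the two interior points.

Golden section search on [-6, 0].
Golden ratio rho = 0.618 (approx).
Interior points:
  x_1 = -6 + (1-0.618)*6 = -3.7080
  x_2 = -6 + 0.618*6 = -2.2920
Compare f(x_1) and f(x_2) to determine which subinterval to keep.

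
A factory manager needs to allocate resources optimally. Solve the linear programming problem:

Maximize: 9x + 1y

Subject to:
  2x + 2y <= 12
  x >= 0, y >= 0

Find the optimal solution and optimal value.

The feasible region has vertices at [(0, 0), (6, 0), (0, 6)].
Checking objective 9x + 1y at each vertex:
  (0, 0): 9*0 + 1*0 = 0
  (6, 0): 9*6 + 1*0 = 54
  (0, 6): 9*0 + 1*6 = 6
Maximum is 54 at (6, 0).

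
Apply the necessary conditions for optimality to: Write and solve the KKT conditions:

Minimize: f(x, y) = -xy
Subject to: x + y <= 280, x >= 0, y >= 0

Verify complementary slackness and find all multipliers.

Problem: min -xy s.t. x + y <= 280 (multiplier lambda), x >= 0 (mu_x), y >= 0 (mu_y)
KKT stationarity: -y + lambda - mu_x = 0, -x + lambda - mu_y = 0, with lambda, mu_x, mu_y >= 0
Complementary slackness: lambda*(x + y - 280) = 0, mu_x*x = 0, mu_y*y = 0
If lambda = 0: y = -mu_x <= 0 and x = -mu_y <= 0 force x = y = 0 with f = 0; but x = y = 140 is feasible with f = -19600 < 0, so this is not the minimum. Hence lambda > 0 and x + y = 280.
Try x > 0, y > 0 (so mu_x = mu_y = 0): y = lambda, x = lambda => x = y = lambda
x + y = 280 => 2*lambda = 280 => lambda = 140
x* = y* = 140 > 0, consistent with mu_x = mu_y = 0.
(Any feasible point with x = 0 or y = 0 has f = 0 > -19600, so the minimum is not on those boundaries.)
min(-xy) = -19600 (i.e. max xy = 19600)
Multipliers: lambda = 140, mu_x = 0, mu_y = 0
Complementary slackness: lambda*(x + y - 280) = 140*(140 + 140 - 280) = 0, mu_x*x = 0*140 = 0, mu_y*y = 0*140 = 0. Satisfied.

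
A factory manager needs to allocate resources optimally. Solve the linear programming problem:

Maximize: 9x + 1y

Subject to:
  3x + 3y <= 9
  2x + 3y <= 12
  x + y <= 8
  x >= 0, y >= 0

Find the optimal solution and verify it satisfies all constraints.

Feasible vertices: (0, 0), (0, 3), (3, 0)
Objective 9x + 1y at each vertex:
  (0, 0): 0
  (0, 3): 3
  (3, 0): 27
Maximum is 27 at (3, 0).
Verify constraints at (x, y) = (3, 0):
  3*3 + 3*0 = 9 <= 9 (active)
  2*3 + 3*0 = 6 <= 12
  1*3 + 1*0 = 3 <= 8
  x = 3 >= 0, y = 0 >= 0. All constraints satisfied.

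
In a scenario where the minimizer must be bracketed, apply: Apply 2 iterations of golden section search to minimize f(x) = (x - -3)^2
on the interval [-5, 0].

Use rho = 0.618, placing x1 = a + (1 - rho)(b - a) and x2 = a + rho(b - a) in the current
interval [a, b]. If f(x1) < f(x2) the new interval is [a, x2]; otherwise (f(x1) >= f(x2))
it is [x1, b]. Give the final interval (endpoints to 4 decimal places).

Golden section search for min of f(x) = (x - -3)^2 on [-5, 0].
Each step: x1 = a + (1 - rho)(b - a), x2 = a + rho(b - a); if f(x1) < f(x2) keep [a, x2], otherwise keep [x1, b].
Step 1: [-5.0000, 0.0000], x1=-3.0900 (f=0.0081), x2=-1.9100 (f=1.1881); f(x1) < f(x2) => keep [-5.0000, -1.9100]
Step 2: [-5.0000, -1.9100], x1=-3.8196 (f=0.6718), x2=-3.0904 (f=0.0082); f(x1) > f(x2) => keep [-3.8196, -1.9100]
Final interval: [-3.8196, -1.9100]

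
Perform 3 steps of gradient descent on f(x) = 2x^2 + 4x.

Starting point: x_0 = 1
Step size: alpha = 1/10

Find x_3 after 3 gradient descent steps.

f(x) = 2x^2 + 4x, f'(x) = 4x + (4)
Step 1: f'(1) = 8, x_1 = 1 - 1/10 * 8 = 1/5
Step 2: f'(1/5) = 24/5, x_2 = 1/5 - 1/10 * 24/5 = -7/25
Step 3: f'(-7/25) = 72/25, x_3 = -7/25 - 1/10 * 72/25 = -71/125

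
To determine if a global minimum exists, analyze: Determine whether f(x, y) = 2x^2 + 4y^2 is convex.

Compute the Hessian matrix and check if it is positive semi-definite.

f(x,y) = 2x^2 + 4y^2
Hessian H = [[4, 0], [0, 8]]
trace(H) = 12, det(H) = 32
Eigenvalues: (12 +/- sqrt(16)) / 2 = 8, 4
Since both eigenvalues > 0, f is convex.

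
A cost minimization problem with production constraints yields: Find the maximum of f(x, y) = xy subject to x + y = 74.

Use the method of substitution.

Substitute y = 74 - x into f(x,y) = xy:
g(x) = x(74 - x) = 74x - x^2
g'(x) = 74 - 2x = 0  =>  x = 37
y = 74 - 37 = 37
Maximum value = 37 * 37 = 1369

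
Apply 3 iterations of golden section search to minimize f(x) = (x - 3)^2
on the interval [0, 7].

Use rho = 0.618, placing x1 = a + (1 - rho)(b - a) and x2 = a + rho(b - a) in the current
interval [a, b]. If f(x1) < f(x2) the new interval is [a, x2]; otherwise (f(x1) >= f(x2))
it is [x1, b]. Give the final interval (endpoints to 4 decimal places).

Golden section search for min of f(x) = (x - 3)^2 on [0, 7].
Each step: x1 = a + (1 - rho)(b - a), x2 = a + rho(b - a); if f(x1) < f(x2) keep [a, x2], otherwise keep [x1, b].
Step 1: [0.0000, 7.0000], x1=2.6740 (f=0.1063), x2=4.3260 (f=1.7583); f(x1) < f(x2) => keep [0.0000, 4.3260]
Step 2: [0.0000, 4.3260], x1=1.6525 (f=1.8157), x2=2.6735 (f=0.1066); f(x1) > f(x2) => keep [1.6525, 4.3260]
Step 3: [1.6525, 4.3260], x1=2.6738 (f=0.1064), x2=3.3047 (f=0.0929); f(x1) > f(x2) => keep [2.6738, 4.3260]
Final interval: [2.6738, 4.3260]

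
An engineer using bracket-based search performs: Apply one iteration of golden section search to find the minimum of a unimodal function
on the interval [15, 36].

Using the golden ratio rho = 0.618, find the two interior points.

Golden section search on [15, 36].
Golden ratio rho = 0.618 (approx).
Interior points:
  x_1 = 15 + (1-0.618)*21 = 23.0220
  x_2 = 15 + 0.618*21 = 27.9780
Compare f(x_1) and f(x_2) to determine which subinterval to keep.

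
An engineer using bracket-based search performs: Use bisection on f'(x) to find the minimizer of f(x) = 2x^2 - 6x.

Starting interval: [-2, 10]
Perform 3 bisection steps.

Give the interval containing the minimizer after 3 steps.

Finding critical point of f(x) = 2x^2 - 6x using bisection on f'(x) = 4x + -6.
f'(x) = 0 when x = 3/2.
Starting interval: [-2, 10]
Step 1: mid = 4, f'(mid) = 10, new interval = [-2, 4]
Step 2: mid = 1, f'(mid) = -2, new interval = [1, 4]
Step 3: mid = 5/2, f'(mid) = 4, new interval = [1, 5/2]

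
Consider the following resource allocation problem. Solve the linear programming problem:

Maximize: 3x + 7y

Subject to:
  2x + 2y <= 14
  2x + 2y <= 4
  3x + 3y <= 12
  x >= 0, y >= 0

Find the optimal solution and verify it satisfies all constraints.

Feasible vertices: (0, 0), (0, 2), (2, 0)
Objective 3x + 7y at each vertex:
  (0, 0): 0
  (0, 2): 14
  (2, 0): 6
Maximum is 14 at (0, 2).
Verify constraints at (x, y) = (0, 2):
  2*0 + 2*2 = 4 <= 14
  2*0 + 2*2 = 4 <= 4 (active)
  3*0 + 3*2 = 6 <= 12
  x = 0 >= 0, y = 2 >= 0. All constraints satisfied.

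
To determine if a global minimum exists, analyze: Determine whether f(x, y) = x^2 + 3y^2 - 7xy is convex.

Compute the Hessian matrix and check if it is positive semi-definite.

f(x,y) = x^2 + 3y^2 - 7xy
Hessian H = [[2, -7], [-7, 6]]
trace(H) = 8, det(H) = -37
Eigenvalues: (8 +/- sqrt(212)) / 2 = 11.28, -3.28
Since not both eigenvalues positive, f is neither convex nor concave.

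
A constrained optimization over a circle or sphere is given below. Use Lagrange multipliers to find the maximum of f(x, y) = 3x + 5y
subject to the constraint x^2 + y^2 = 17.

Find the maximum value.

Set up Lagrange conditions: grad f = lambda * grad g
  3 = 2*lambda*x
  5 = 2*lambda*y
From these: x/y = 3/5, so x = 3t, y = 5t for some t.
Substitute into constraint: (3t)^2 + (5t)^2 = 17
  t^2 * 34 = 17
  t = sqrt(17/34)
Maximum = 3*x + 5*y = (3^2 + 5^2)*t = 34 * sqrt(17/34) = sqrt(578)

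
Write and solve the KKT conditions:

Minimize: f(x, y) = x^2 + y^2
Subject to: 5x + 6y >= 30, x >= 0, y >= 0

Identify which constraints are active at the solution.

KKT conditions for min x^2 + y^2 s.t. 5x + 6y >= 30, x >= 0, y >= 0:
Stationarity: 2x = mu*5 + mu_x, 2y = mu*6 + mu_y, with mu, mu_x, mu_y >= 0
Complementary slackness: mu*(5x + 6y - 30) = 0, mu_x*x = 0, mu_y*y = 0
(0, 0) is infeasible (5*0 + 6*0 < 30), so if mu = 0 stationarity would force x = mu_x/2 >= 0, y = mu_y/2 >= 0 with mu_x*x = mu_y*y = 0, i.e. x = y = 0: contradiction. Hence mu > 0 and 5x + 6y = 30 is active.
Try x > 0, y > 0 (so mu_x = mu_y = 0): x = 5*mu/2, y = 6*mu/2
Substitute: 5*(5*mu/2) + 6*(6*mu/2) = 30
  mu*61/2 = 30 => mu = 60/61
x* = 150/61 > 0, y* = 180/61 > 0, consistent with mu_x = mu_y = 0.
f is convex and the constraints are linear, so this KKT point is the global minimum.
f* = 900/61
Active constraints: 5x + 6y >= 30 (holds with equality, mu = 60/61 > 0); x >= 0 and y >= 0 are inactive (mu_x = mu_y = 0).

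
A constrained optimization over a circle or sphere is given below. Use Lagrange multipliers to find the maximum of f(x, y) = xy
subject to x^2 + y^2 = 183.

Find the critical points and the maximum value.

Lagrange conditions: y = 2*lambda*x and x = 2*lambda*y
If x = 0 then y = 0, violating the constraint, so x, y != 0.
Dividing: y/x = x/y => x^2 = y^2 => y = x or y = -x
Constraint: 2x^2 = 183 => x^2 = 183/2 => x = +/-sqrt(183/2)
Critical points: (sqrt(183/2), sqrt(183/2)), (-sqrt(183/2), -sqrt(183/2)), (sqrt(183/2), -sqrt(183/2)), (-sqrt(183/2), sqrt(183/2))
  y = x:  xy = x^2 = 183/2  at (sqrt(183/2), sqrt(183/2)) and (-sqrt(183/2), -sqrt(183/2))
  y = -x: xy = -x^2 = -183/2 at (sqrt(183/2), -sqrt(183/2)) and (-sqrt(183/2), sqrt(183/2))
Maximum xy = 183/2 at (sqrt(183/2), sqrt(183/2)) and (-sqrt(183/2), -sqrt(183/2))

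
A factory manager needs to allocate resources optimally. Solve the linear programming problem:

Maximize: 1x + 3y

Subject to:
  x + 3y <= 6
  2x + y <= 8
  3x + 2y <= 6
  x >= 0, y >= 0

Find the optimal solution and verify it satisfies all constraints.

Feasible vertices: (0, 0), (0, 2), (6/7, 12/7), (2, 0)
Objective 1x + 3y at each vertex:
  (0, 0): 0
  (0, 2): 6
  (6/7, 12/7): 6
  (2, 0): 2
Maximum is 6 at (0, 2).
Verify constraints at (x, y) = (0, 2):
  1*0 + 3*2 = 6 <= 6 (active)
  2*0 + 1*2 = 2 <= 8
  3*0 + 2*2 = 4 <= 6
  x = 0 >= 0, y = 2 >= 0. All constraints satisfied.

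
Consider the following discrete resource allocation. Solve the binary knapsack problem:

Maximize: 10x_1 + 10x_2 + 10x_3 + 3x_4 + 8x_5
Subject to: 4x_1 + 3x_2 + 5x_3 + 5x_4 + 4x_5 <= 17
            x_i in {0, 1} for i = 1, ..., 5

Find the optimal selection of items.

Items: item 1 (v=10, w=4), item 2 (v=10, w=3), item 3 (v=10, w=5), item 4 (v=3, w=5), item 5 (v=8, w=4)
Capacity: 17
Checking all 32 subsets (w = total weight, v = total value):
  {}: w = 0, v = 0
  {1}: w = 4, v = 10
  {2}: w = 3, v = 10
  {3}: w = 5, v = 10
  {4}: w = 5, v = 3
  {5}: w = 4, v = 8
  {1, 2}: w = 7, v = 20
  {1, 3}: w = 9, v = 20
  {1, 4}: w = 9, v = 13
  {1, 5}: w = 8, v = 18
  {2, 3}: w = 8, v = 20
  {2, 4}: w = 8, v = 13
  {2, 5}: w = 7, v = 18
  {3, 4}: w = 10, v = 13
  {3, 5}: w = 9, v = 18
  {4, 5}: w = 9, v = 11
  {1, 2, 3}: w = 12, v = 30
  {1, 2, 4}: w = 12, v = 23
  {1, 2, 5}: w = 11, v = 28
  {1, 3, 4}: w = 14, v = 23
  {1, 3, 5}: w = 13, v = 28
  {1, 4, 5}: w = 13, v = 21
  {2, 3, 4}: w = 13, v = 23
  {2, 3, 5}: w = 12, v = 28
  {2, 4, 5}: w = 12, v = 21
  {3, 4, 5}: w = 14, v = 21
  {1, 2, 3, 4}: w = 17, v = 33
  {1, 2, 3, 5}: w = 16, v = 38
  {1, 2, 4, 5}: w = 16, v = 31
  {1, 3, 4, 5}: w = 18 > 17, infeasible
  {2, 3, 4, 5}: w = 17, v = 31
  {1, 2, 3, 4, 5}: w = 21 > 17, infeasible
Best feasible subset: items [1, 2, 3, 5]
Total weight: 16 <= 17, total value: 38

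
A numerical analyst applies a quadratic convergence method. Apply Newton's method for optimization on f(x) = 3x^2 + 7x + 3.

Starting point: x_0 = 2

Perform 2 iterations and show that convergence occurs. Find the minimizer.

f(x) = 3x^2 + 7x + 3, f'(x) = 6x + (7), f''(x) = 6
Step 1: f'(2) = 19, x_1 = 2 - 19/6 = -7/6
Step 2: f'(-7/6) = 0, x_2 = -7/6 (converged)
Newton's method converges in 1 step for quadratics.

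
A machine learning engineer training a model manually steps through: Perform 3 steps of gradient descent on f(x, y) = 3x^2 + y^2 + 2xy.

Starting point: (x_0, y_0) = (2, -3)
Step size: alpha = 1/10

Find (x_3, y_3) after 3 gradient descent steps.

f(x,y) = 3x^2 + y^2 + 2xy
grad_x = 6x + 2y, grad_y = 2y + 2x
Step 1: grad = (6, -2), (7/5, -14/5)
Step 2: grad = (14/5, -14/5), (28/25, -63/25)
Step 3: grad = (42/25, -14/5), (119/125, -56/25)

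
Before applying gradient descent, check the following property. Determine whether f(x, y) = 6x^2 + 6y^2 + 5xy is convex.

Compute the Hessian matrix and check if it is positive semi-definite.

f(x,y) = 6x^2 + 6y^2 + 5xy
Hessian H = [[12, 5], [5, 12]]
trace(H) = 24, det(H) = 119
Eigenvalues: (24 +/- sqrt(100)) / 2 = 17, 7
Since both eigenvalues > 0, f is convex.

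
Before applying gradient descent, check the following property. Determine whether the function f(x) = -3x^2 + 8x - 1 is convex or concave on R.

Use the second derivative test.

f(x) = -3x^2 + 8x - 1
f'(x) = -6x + 8
f''(x) = -6
Since f''(x) = -6 < 0 for all x, f is concave on R.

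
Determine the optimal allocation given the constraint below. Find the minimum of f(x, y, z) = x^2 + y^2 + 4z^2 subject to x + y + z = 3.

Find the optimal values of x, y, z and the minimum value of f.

Using Lagrange multipliers on f = x^2 + y^2 + 4z^2 with constraint x + y + z = 3:
Conditions: 2*1*x = lambda, 2*1*y = lambda, 2*4*z = lambda
So x = lambda/2, y = lambda/2, z = lambda/8
Substituting into constraint: lambda * (9/8) = 3
lambda = 8/3
x = 4/3, y = 4/3, z = 1/3
Minimum value = 4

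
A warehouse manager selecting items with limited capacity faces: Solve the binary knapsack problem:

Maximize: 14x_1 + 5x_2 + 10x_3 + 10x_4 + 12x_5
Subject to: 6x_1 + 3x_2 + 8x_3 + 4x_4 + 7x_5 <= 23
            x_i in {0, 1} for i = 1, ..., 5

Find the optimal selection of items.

Items: item 1 (v=14, w=6), item 2 (v=5, w=3), item 3 (v=10, w=8), item 4 (v=10, w=4), item 5 (v=12, w=7)
Capacity: 23
Checking all 32 subsets (w = total weight, v = total value):
  {}: w = 0, v = 0
  {1}: w = 6, v = 14
  {2}: w = 3, v = 5
  {3}: w = 8, v = 10
  {4}: w = 4, v = 10
  {5}: w = 7, v = 12
  {1, 2}: w = 9, v = 19
  {1, 3}: w = 14, v = 24
  {1, 4}: w = 10, v = 24
  {1, 5}: w = 13, v = 26
  {2, 3}: w = 11, v = 15
  {2, 4}: w = 7, v = 15
  {2, 5}: w = 10, v = 17
  {3, 4}: w = 12, v = 20
  {3, 5}: w = 15, v = 22
  {4, 5}: w = 11, v = 22
  {1, 2, 3}: w = 17, v = 29
  {1, 2, 4}: w = 13, v = 29
  {1, 2, 5}: w = 16, v = 31
  {1, 3, 4}: w = 18, v = 34
  {1, 3, 5}: w = 21, v = 36
  {1, 4, 5}: w = 17, v = 36
  {2, 3, 4}: w = 15, v = 25
  {2, 3, 5}: w = 18, v = 27
  {2, 4, 5}: w = 14, v = 27
  {3, 4, 5}: w = 19, v = 32
  {1, 2, 3, 4}: w = 21, v = 39
  {1, 2, 3, 5}: w = 24 > 23, infeasible
  {1, 2, 4, 5}: w = 20, v = 41
  {1, 3, 4, 5}: w = 25 > 23, infeasible
  {2, 3, 4, 5}: w = 22, v = 37
  {1, 2, 3, 4, 5}: w = 28 > 23, infeasible
Best feasible subset: items [1, 2, 4, 5]
Total weight: 20 <= 23, total value: 41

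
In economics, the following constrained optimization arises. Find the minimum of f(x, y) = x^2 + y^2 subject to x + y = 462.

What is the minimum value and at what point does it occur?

Substitute y = 462 - x into f(x,y) = x^2 + y^2:
g(x) = x^2 + (462 - x)^2 = 2x^2 - 924x + 213444
g'(x) = 4x - 924 = 0  =>  x = 231
y = 462 - 231 = 231
Minimum value = 231^2 + 231^2 = 106722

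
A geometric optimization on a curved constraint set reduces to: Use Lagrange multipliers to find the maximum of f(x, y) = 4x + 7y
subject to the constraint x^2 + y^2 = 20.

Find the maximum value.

Set up Lagrange conditions: grad f = lambda * grad g
  4 = 2*lambda*x
  7 = 2*lambda*y
From these: x/y = 4/7, so x = 4t, y = 7t for some t.
Substitute into constraint: (4t)^2 + (7t)^2 = 20
  t^2 * 65 = 20
  t = sqrt(20/65)
Maximum = 4*x + 7*y = (4^2 + 7^2)*t = 65 * sqrt(20/65) = sqrt(1300)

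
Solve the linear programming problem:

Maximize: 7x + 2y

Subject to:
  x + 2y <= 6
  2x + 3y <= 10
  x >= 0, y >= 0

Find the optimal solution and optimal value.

Feasible vertices: (0, 0), (0, 3), (2, 2), (5, 0)
Objective 7x + 2y at each:
  (0, 0): 0
  (0, 3): 6
  (2, 2): 18
  (5, 0): 35
Maximum is 35 at (5, 0).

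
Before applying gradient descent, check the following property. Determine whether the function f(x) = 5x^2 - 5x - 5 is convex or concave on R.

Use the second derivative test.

f(x) = 5x^2 - 5x - 5
f'(x) = 10x - 5
f''(x) = 10
Since f''(x) = 10 > 0 for all x, f is convex on R.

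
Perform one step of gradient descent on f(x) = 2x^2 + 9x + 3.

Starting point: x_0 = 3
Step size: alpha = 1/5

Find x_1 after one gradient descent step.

f(x) = 2x^2 + 9x + 3
f'(x) = 4x + 9
f'(3) = 4*3 + (9) = 21
x_1 = x_0 - alpha * f'(x_0) = 3 - 1/5 * 21 = -6/5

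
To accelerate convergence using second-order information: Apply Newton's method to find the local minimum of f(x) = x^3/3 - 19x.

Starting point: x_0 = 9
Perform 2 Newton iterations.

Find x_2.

f(x) = x^3/3 - 19x
f'(x) = x^2 - 19, f''(x) = 2x
Newton update: x_{n+1} = x_n - (x_n^2 - 19)/(2*x_n)
Step 1: x_0 = 9, f'=62, f''=18, x_1 = 50/9
Step 2: x_1 = 50/9, f'=961/81, f''=100/9, x_2 = 4039/900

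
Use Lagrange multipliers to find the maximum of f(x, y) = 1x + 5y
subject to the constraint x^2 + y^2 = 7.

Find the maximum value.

Set up Lagrange conditions: grad f = lambda * grad g
  1 = 2*lambda*x
  5 = 2*lambda*y
From these: x/y = 1/5, so x = 1t, y = 5t for some t.
Substitute into constraint: (1t)^2 + (5t)^2 = 7
  t^2 * 26 = 7
  t = sqrt(7/26)
Maximum = 1*x + 5*y = (1^2 + 5^2)*t = 26 * sqrt(7/26) = sqrt(182)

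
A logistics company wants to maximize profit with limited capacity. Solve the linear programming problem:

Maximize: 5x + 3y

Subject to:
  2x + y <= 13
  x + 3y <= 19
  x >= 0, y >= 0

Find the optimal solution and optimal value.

Feasible vertices: (0, 0), (0, 19/3), (4, 5), (13/2, 0)
Objective 5x + 3y at each:
  (0, 0): 0
  (0, 19/3): 19
  (4, 5): 35
  (13/2, 0): 65/2
Maximum is 35 at (4, 5).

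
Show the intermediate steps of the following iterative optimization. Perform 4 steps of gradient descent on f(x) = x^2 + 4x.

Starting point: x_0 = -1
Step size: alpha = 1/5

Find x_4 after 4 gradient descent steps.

f(x) = x^2 + 4x, f'(x) = 2x + (4)
Step 1: f'(-1) = 2, x_1 = -1 - 1/5 * 2 = -7/5
Step 2: f'(-7/5) = 6/5, x_2 = -7/5 - 1/5 * 6/5 = -41/25
Step 3: f'(-41/25) = 18/25, x_3 = -41/25 - 1/5 * 18/25 = -223/125
Step 4: f'(-223/125) = 54/125, x_4 = -223/125 - 1/5 * 54/125 = -1169/625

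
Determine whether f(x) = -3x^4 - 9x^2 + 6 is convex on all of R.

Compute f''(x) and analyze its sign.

f(x) = -3x^4 - 9x^2 + 6
f'(x) = -12x^3 + -18x
f''(x) = -36x^2 + -18
f''(x) = -36x^2 + -18 <= -18 < 0 for all x
Therefore, f is concave on R.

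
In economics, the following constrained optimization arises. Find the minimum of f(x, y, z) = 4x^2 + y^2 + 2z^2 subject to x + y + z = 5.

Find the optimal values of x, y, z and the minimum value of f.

Using Lagrange multipliers on f = 4x^2 + y^2 + 2z^2 with constraint x + y + z = 5:
Conditions: 2*4*x = lambda, 2*1*y = lambda, 2*2*z = lambda
So x = lambda/8, y = lambda/2, z = lambda/4
Substituting into constraint: lambda * (7/8) = 5
lambda = 40/7
x = 5/7, y = 20/7, z = 10/7
Minimum value = 100/7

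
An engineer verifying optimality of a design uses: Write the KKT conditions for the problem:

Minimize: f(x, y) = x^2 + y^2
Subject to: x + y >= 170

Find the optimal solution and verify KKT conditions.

KKT conditions for min x^2 + y^2 s.t. x + y >= 170:
Stationarity: 2x = mu, 2y = mu
So x = y = mu/2.
Complementary slackness: mu*(x + y - 170) = 0
Primal feasibility: x + y >= 170; dual feasibility: mu >= 0
If mu = 0 then x = y = 0, but 0 + 0 < 170 is infeasible, so the constraint is active.
Constraint active: x + y = 2*(mu/2) = 170 => mu = 170
x = y = 85, f = 14450
Verify: stationarity 2*85 = 170 = mu; primal 85 + 85 = 170 >= 170; dual mu = 170 >= 0; complementary slackness 170*(170 - 170) = 0. All KKT conditions hold.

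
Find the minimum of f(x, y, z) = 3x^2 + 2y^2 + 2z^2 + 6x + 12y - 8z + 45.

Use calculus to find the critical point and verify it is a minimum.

f(x,y,z) = 3x^2 + 2y^2 + 2z^2 + 6x + 12y - 8z + 45
df/dx = 6x + (6) = 0 => x = -1
df/dy = 4y + (12) = 0 => y = -3
df/dz = 4z + (-8) = 0 => z = 2
f(-1,-3,2) = 3*(-1)^2 + 2*(-3)^2 + 2*(2)^2 + 6*(-1) + 12*(-3) + -8*(2) + 45 = 16
Hessian is diagonal with entries 6, 4, 4 > 0, confirmed minimum.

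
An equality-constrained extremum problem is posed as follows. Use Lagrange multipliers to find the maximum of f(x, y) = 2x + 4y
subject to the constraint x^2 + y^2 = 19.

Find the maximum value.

Set up Lagrange conditions: grad f = lambda * grad g
  2 = 2*lambda*x
  4 = 2*lambda*y
From these: x/y = 2/4, so x = 2t, y = 4t for some t.
Substitute into constraint: (2t)^2 + (4t)^2 = 19
  t^2 * 20 = 19
  t = sqrt(19/20)
Maximum = 2*x + 4*y = (2^2 + 4^2)*t = 20 * sqrt(19/20) = sqrt(380)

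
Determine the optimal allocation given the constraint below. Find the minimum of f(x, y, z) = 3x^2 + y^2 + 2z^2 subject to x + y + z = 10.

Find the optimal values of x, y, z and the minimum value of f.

Using Lagrange multipliers on f = 3x^2 + y^2 + 2z^2 with constraint x + y + z = 10:
Conditions: 2*3*x = lambda, 2*1*y = lambda, 2*2*z = lambda
So x = lambda/6, y = lambda/2, z = lambda/4
Substituting into constraint: lambda * (11/12) = 10
lambda = 120/11
x = 20/11, y = 60/11, z = 30/11
Minimum value = 600/11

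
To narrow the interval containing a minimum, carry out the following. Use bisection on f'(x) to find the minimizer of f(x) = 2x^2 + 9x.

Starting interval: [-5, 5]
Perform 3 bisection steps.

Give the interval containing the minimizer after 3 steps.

Finding critical point of f(x) = 2x^2 + 9x using bisection on f'(x) = 4x + 9.
f'(x) = 0 when x = -9/4.
Starting interval: [-5, 5]
Step 1: mid = 0, f'(mid) = 9, new interval = [-5, 0]
Step 2: mid = -5/2, f'(mid) = -1, new interval = [-5/2, 0]
Step 3: mid = -5/4, f'(mid) = 4, new interval = [-5/2, -5/4]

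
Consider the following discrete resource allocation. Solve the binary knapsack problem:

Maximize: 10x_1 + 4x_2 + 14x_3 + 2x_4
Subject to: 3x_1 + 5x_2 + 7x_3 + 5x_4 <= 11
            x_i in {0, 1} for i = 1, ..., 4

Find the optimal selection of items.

Items: item 1 (v=10, w=3), item 2 (v=4, w=5), item 3 (v=14, w=7), item 4 (v=2, w=5)
Capacity: 11
Checking all 16 subsets (w = total weight, v = total value):
  {}: w = 0, v = 0
  {1}: w = 3, v = 10
  {2}: w = 5, v = 4
  {3}: w = 7, v = 14
  {4}: w = 5, v = 2
  {1, 2}: w = 8, v = 14
  {1, 3}: w = 10, v = 24
  {1, 4}: w = 8, v = 12
  {2, 3}: w = 12 > 11, infeasible
  {2, 4}: w = 10, v = 6
  {3, 4}: w = 12 > 11, infeasible
  {1, 2, 3}: w = 15 > 11, infeasible
  {1, 2, 4}: w = 13 > 11, infeasible
  {1, 3, 4}: w = 15 > 11, infeasible
  {2, 3, 4}: w = 17 > 11, infeasible
  {1, 2, 3, 4}: w = 20 > 11, infeasible
Best feasible subset: items [1, 3]
Total weight: 10 <= 11, total value: 24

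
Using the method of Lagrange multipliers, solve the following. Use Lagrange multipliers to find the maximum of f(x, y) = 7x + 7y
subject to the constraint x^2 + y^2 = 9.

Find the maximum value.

Set up Lagrange conditions: grad f = lambda * grad g
  7 = 2*lambda*x
  7 = 2*lambda*y
From these: x/y = 7/7, so x = 7t, y = 7t for some t.
Substitute into constraint: (7t)^2 + (7t)^2 = 9
  t^2 * 98 = 9
  t = sqrt(9/98)
Maximum = 7*x + 7*y = (7^2 + 7^2)*t = 98 * sqrt(9/98) = sqrt(882)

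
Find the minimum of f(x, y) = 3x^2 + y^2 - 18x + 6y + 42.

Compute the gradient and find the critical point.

f(x,y) = 3x^2 + y^2 - 18x + 6y + 42
df/dx = 6x + (-18) = 0  =>  x = 3
df/dy = 2y + (6) = 0  =>  y = -3
f(3, -3) = 3*(3)^2 + 1*(-3)^2 + -18*(3) + 6*(-3) + 42 = 6
Hessian is diagonal with entries 6, 2 > 0, so this is a minimum.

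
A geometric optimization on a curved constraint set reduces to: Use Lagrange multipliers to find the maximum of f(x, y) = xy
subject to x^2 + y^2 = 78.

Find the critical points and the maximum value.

Lagrange conditions: y = 2*lambda*x and x = 2*lambda*y
If x = 0 then y = 0, violating the constraint, so x, y != 0.
Dividing: y/x = x/y => x^2 = y^2 => y = x or y = -x
Constraint: 2x^2 = 78 => x^2 = 39 => x = +/-sqrt(39)
Critical points: (sqrt(39), sqrt(39)), (-sqrt(39), -sqrt(39)), (sqrt(39), -sqrt(39)), (-sqrt(39), sqrt(39))
  y = x:  xy = x^2 = 39  at (sqrt(39), sqrt(39)) and (-sqrt(39), -sqrt(39))
  y = -x: xy = -x^2 = -39 at (sqrt(39), -sqrt(39)) and (-sqrt(39), sqrt(39))
Maximum xy = 39 at (sqrt(39), sqrt(39)) and (-sqrt(39), -sqrt(39))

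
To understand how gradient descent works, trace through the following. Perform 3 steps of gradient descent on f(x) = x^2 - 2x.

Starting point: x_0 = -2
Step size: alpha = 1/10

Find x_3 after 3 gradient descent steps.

f(x) = x^2 - 2x, f'(x) = 2x + (-2)
Step 1: f'(-2) = -6, x_1 = -2 - 1/10 * -6 = -7/5
Step 2: f'(-7/5) = -24/5, x_2 = -7/5 - 1/10 * -24/5 = -23/25
Step 3: f'(-23/25) = -96/25, x_3 = -23/25 - 1/10 * -96/25 = -67/125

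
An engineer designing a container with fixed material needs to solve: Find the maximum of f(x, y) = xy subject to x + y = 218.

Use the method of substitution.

Substitute y = 218 - x into f(x,y) = xy:
g(x) = x(218 - x) = 218x - x^2
g'(x) = 218 - 2x = 0  =>  x = 109
y = 218 - 109 = 109
Maximum value = 109 * 109 = 11881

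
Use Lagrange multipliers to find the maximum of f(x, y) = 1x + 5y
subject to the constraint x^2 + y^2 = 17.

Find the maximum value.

Set up Lagrange conditions: grad f = lambda * grad g
  1 = 2*lambda*x
  5 = 2*lambda*y
From these: x/y = 1/5, so x = 1t, y = 5t for some t.
Substitute into constraint: (1t)^2 + (5t)^2 = 17
  t^2 * 26 = 17
  t = sqrt(17/26)
Maximum = 1*x + 5*y = (1^2 + 5^2)*t = 26 * sqrt(17/26) = sqrt(442)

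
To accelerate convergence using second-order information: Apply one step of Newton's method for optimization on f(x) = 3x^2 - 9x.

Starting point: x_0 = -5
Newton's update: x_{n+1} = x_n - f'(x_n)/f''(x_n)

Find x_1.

f(x) = 3x^2 - 9x
f'(x) = 6x + (-9), f''(x) = 6
Newton step: x_1 = x_0 - f'(x_0)/f''(x_0)
f'(-5) = -39
x_1 = -5 - -39/6 = 3/2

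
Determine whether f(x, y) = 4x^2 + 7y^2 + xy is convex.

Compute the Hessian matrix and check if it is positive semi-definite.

f(x,y) = 4x^2 + 7y^2 + xy
Hessian H = [[8, 1], [1, 14]]
trace(H) = 22, det(H) = 111
Eigenvalues: (22 +/- sqrt(40)) / 2 = 14.16, 7.838
Since both eigenvalues > 0, f is convex.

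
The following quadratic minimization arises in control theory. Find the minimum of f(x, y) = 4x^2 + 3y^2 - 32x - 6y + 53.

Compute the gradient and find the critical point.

f(x,y) = 4x^2 + 3y^2 - 32x - 6y + 53
df/dx = 8x + (-32) = 0  =>  x = 4
df/dy = 6y + (-6) = 0  =>  y = 1
f(4, 1) = 4*(4)^2 + 3*(1)^2 + -32*(4) + -6*(1) + 53 = -14
Hessian is diagonal with entries 8, 6 > 0, so this is a minimum.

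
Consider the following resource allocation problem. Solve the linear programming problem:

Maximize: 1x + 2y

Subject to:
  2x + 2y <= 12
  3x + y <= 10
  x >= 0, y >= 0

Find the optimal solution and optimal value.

Feasible vertices: (0, 0), (0, 6), (2, 4), (10/3, 0)
Objective 1x + 2y at each:
  (0, 0): 0
  (0, 6): 12
  (2, 4): 10
  (10/3, 0): 10/3
Maximum is 12 at (0, 6).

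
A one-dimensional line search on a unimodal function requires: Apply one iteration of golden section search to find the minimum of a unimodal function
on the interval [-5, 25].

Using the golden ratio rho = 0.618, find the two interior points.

Golden section search on [-5, 25].
Golden ratio rho = 0.618 (approx).
Interior points:
  x_1 = -5 + (1-0.618)*30 = 6.4600
  x_2 = -5 + 0.618*30 = 13.5400
Compare f(x_1) and f(x_2) to determine which subinterval to keep.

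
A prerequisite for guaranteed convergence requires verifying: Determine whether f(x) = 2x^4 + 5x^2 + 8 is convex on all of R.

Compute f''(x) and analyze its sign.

f(x) = 2x^4 + 5x^2 + 8
f'(x) = 8x^3 + 10x
f''(x) = 24x^2 + 10
f''(x) = 24x^2 + 10 >= 10 > 0 for all x
Therefore, f is convex on R.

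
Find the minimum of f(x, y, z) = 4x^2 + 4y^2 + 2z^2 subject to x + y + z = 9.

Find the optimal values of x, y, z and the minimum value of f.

Using Lagrange multipliers on f = 4x^2 + 4y^2 + 2z^2 with constraint x + y + z = 9:
Conditions: 2*4*x = lambda, 2*4*y = lambda, 2*2*z = lambda
So x = lambda/8, y = lambda/8, z = lambda/4
Substituting into constraint: lambda * (1/2) = 9
lambda = 18
x = 9/4, y = 9/4, z = 9/2
Minimum value = 81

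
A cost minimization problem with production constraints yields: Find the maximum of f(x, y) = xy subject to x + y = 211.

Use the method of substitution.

Substitute y = 211 - x into f(x,y) = xy:
g(x) = x(211 - x) = 211x - x^2
g'(x) = 211 - 2x = 0  =>  x = 211/2
y = 211 - 211/2 = 211/2
Maximum value = (211/2) * (211/2) = 44521/4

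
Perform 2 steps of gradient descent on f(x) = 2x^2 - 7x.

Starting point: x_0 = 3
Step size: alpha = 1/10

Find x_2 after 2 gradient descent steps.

f(x) = 2x^2 - 7x, f'(x) = 4x + (-7)
Step 1: f'(3) = 5, x_1 = 3 - 1/10 * 5 = 5/2
Step 2: f'(5/2) = 3, x_2 = 5/2 - 1/10 * 3 = 11/5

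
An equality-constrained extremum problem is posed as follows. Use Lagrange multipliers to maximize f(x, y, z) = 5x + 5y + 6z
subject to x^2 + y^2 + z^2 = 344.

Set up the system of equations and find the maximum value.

Lagrange conditions: 5 = 2*lambda*x, 5 = 2*lambda*y, 6 = 2*lambda*z
So x:5 = y:5 = z:6, i.e. x = 5t, y = 5t, z = 6t
Constraint: t^2*(5^2 + 5^2 + 6^2) = 344
  t^2 * 86 = 344  =>  t = sqrt(4)
Maximum = 5*5t + 5*5t + 6*6t = 86*sqrt(4) = 172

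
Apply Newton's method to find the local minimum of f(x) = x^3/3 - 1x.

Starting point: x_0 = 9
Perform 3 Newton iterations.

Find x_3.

f(x) = x^3/3 - 1x
f'(x) = x^2 - 1, f''(x) = 2x
Newton update: x_{n+1} = x_n - (x_n^2 - 1)/(2*x_n)
Step 1: x_0 = 9, f'=80, f''=18, x_1 = 41/9
Step 2: x_1 = 41/9, f'=1600/81, f''=82/9, x_2 = 881/369
Step 3: x_2 = 881/369, f'=640000/136161, f''=1762/369, x_3 = 456161/325089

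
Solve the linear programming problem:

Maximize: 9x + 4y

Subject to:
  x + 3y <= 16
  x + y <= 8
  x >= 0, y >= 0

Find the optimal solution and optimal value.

Feasible vertices: (0, 0), (0, 16/3), (4, 4), (8, 0)
Objective 9x + 4y at each:
  (0, 0): 0
  (0, 16/3): 64/3
  (4, 4): 52
  (8, 0): 72
Maximum is 72 at (8, 0).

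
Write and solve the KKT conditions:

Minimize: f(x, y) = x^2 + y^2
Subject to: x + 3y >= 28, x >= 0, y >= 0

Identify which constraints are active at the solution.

KKT conditions for min x^2 + y^2 s.t. 1x + 3y >= 28, x >= 0, y >= 0:
Stationarity: 2x = mu*1 + mu_x, 2y = mu*3 + mu_y, with mu, mu_x, mu_y >= 0
Complementary slackness: mu*(x + 3y - 28) = 0, mu_x*x = 0, mu_y*y = 0
(0, 0) is infeasible (1*0 + 3*0 < 28), so if mu = 0 stationarity would force x = mu_x/2 >= 0, y = mu_y/2 >= 0 with mu_x*x = mu_y*y = 0, i.e. x = y = 0: contradiction. Hence mu > 0 and x + 3y = 28 is active.
Try x > 0, y > 0 (so mu_x = mu_y = 0): x = 1*mu/2, y = 3*mu/2
Substitute: 1*(1*mu/2) + 3*(3*mu/2) = 28
  mu*10/2 = 28 => mu = 28/5
x* = 14/5 > 0, y* = 42/5 > 0, consistent with mu_x = mu_y = 0.
f is convex and the constraints are linear, so this KKT point is the global minimum.
f* = 392/5
Active constraints: x + 3y >= 28 (holds with equality, mu = 28/5 > 0); x >= 0 and y >= 0 are inactive (mu_x = mu_y = 0).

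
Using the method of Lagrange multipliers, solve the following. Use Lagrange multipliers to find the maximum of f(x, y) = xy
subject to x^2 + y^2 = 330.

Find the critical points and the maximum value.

Lagrange conditions: y = 2*lambda*x and x = 2*lambda*y
If x = 0 then y = 0, violating the constraint, so x, y != 0.
Dividing: y/x = x/y => x^2 = y^2 => y = x or y = -x
Constraint: 2x^2 = 330 => x^2 = 165 => x = +/-sqrt(165)
Critical points: (sqrt(165), sqrt(165)), (-sqrt(165), -sqrt(165)), (sqrt(165), -sqrt(165)), (-sqrt(165), sqrt(165))
  y = x:  xy = x^2 = 165  at (sqrt(165), sqrt(165)) and (-sqrt(165), -sqrt(165))
  y = -x: xy = -x^2 = -165 at (sqrt(165), -sqrt(165)) and (-sqrt(165), sqrt(165))
Maximum xy = 165 at (sqrt(165), sqrt(165)) and (-sqrt(165), -sqrt(165))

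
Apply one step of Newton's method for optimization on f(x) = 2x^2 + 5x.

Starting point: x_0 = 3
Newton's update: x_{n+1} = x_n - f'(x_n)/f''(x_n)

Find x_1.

f(x) = 2x^2 + 5x
f'(x) = 4x + (5), f''(x) = 4
Newton step: x_1 = x_0 - f'(x_0)/f''(x_0)
f'(3) = 17
x_1 = 3 - 17/4 = -5/4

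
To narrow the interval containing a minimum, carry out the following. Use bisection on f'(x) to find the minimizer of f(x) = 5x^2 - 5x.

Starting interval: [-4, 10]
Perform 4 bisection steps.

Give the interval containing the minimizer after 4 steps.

Finding critical point of f(x) = 5x^2 - 5x using bisection on f'(x) = 10x + -5.
f'(x) = 0 when x = 1/2.
Starting interval: [-4, 10]
Step 1: mid = 3, f'(mid) = 25, new interval = [-4, 3]
Step 2: mid = -1/2, f'(mid) = -10, new interval = [-1/2, 3]
Step 3: mid = 5/4, f'(mid) = 15/2, new interval = [-1/2, 5/4]
Step 4: mid = 3/8, f'(mid) = -5/4, new interval = [3/8, 5/4]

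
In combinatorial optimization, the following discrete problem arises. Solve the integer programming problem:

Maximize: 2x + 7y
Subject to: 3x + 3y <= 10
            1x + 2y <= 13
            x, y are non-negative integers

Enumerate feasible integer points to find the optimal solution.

Constraint 1: 3x + 3y <= 10
Constraint 2: 1x + 2y <= 13
Feasible x range (need y >= 0): 0 <= x <= min(10/3, 13/1) => x in {0, ..., 3}.
Enumerate feasible integer points row by row (the coefficient of y is 7 > 0, so for each x the largest feasible y gives the best value):
  x = 0: y <= min((10 - 3*0)/3, (13 - 1*0)/2) => y in {0, ..., 3}; best 2*0 + 7*3 = 21
  x = 1: y <= min((10 - 3*1)/3, (13 - 1*1)/2) => y in {0, ..., 2}; best 2*1 + 7*2 = 16
  x = 2: y <= min((10 - 3*2)/3, (13 - 1*2)/2) => y in {0, ..., 1}; best 2*2 + 7*1 = 11
  x = 3: y <= min((10 - 3*3)/3, (13 - 1*3)/2) => y in {0}; best 2*3 + 7*0 = 6
The maximum 2x + 7y = 21 is achieved at x = 0, y = 3.
Check: 3*0 + 3*3 = 9 <= 10 and 1*0 + 2*3 = 6 <= 13.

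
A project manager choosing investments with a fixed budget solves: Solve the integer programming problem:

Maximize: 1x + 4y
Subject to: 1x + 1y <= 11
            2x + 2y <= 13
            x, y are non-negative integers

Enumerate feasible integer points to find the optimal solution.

Constraint 1: 1x + 1y <= 11
Constraint 2: 2x + 2y <= 13
Feasible x range (need y >= 0): 0 <= x <= min(11/1, 13/2) => x in {0, ..., 6}.
Enumerate feasible integer points row by row (the coefficient of y is 4 > 0, so for each x the largest feasible y gives the best value):
  x = 0: y <= min((11 - 1*0)/1, (13 - 2*0)/2) => y in {0, ..., 6}; best 1*0 + 4*6 = 24
  x = 1: y <= min((11 - 1*1)/1, (13 - 2*1)/2) => y in {0, ..., 5}; best 1*1 + 4*5 = 21
  x = 2: y <= min((11 - 1*2)/1, (13 - 2*2)/2) => y in {0, ..., 4}; best 1*2 + 4*4 = 18
  x = 3: y <= min((11 - 1*3)/1, (13 - 2*3)/2) => y in {0, ..., 3}; best 1*3 + 4*3 = 15
  x = 4: y <= min((11 - 1*4)/1, (13 - 2*4)/2) => y in {0, ..., 2}; best 1*4 + 4*2 = 12
  x = 5: y <= min((11 - 1*5)/1, (13 - 2*5)/2) => y in {0, ..., 1}; best 1*5 + 4*1 = 9
  x = 6: y <= min((11 - 1*6)/1, (13 - 2*6)/2) => y in {0}; best 1*6 + 4*0 = 6
The maximum 1x + 4y = 24 is achieved at x = 0, y = 6.
Check: 1*0 + 1*6 = 6 <= 11 and 2*0 + 2*6 = 12 <= 13.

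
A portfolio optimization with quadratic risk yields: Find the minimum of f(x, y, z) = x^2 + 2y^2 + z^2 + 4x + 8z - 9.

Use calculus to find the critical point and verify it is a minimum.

f(x,y,z) = x^2 + 2y^2 + z^2 + 4x + 8z - 9
df/dx = 2x + (4) = 0 => x = -2
df/dy = 4y + (0) = 0 => y = 0
df/dz = 2z + (8) = 0 => z = -4
f(-2,0,-4) = 1*(-2)^2 + 2*(0)^2 + 1*(-4)^2 + 4*(-2) + 8*(-4) + -9 = -29
Hessian is diagonal with entries 2, 4, 2 > 0, confirmed minimum.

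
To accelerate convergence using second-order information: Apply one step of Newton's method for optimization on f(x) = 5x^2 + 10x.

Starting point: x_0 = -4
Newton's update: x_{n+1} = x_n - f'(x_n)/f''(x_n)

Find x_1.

f(x) = 5x^2 + 10x
f'(x) = 10x + (10), f''(x) = 10
Newton step: x_1 = x_0 - f'(x_0)/f''(x_0)
f'(-4) = -30
x_1 = -4 - -30/10 = -1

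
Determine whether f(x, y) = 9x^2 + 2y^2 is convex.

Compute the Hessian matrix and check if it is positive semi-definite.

f(x,y) = 9x^2 + 2y^2
Hessian H = [[18, 0], [0, 4]]
trace(H) = 22, det(H) = 72
Eigenvalues: (22 +/- sqrt(196)) / 2 = 18, 4
Since both eigenvalues > 0, f is convex.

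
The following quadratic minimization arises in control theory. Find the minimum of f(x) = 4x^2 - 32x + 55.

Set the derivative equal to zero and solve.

f(x) = 4x^2 - 32x + 55
f'(x) = 8x + (-32) = 0
x = 32/8 = 4
f(4) = -9
Since f''(x) = 8 > 0, this is a minimum.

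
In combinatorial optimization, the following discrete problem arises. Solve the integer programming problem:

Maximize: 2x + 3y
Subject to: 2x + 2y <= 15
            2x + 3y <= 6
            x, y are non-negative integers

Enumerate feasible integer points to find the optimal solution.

Constraint 1: 2x + 2y <= 15
Constraint 2: 2x + 3y <= 6
Feasible x range (need y >= 0): 0 <= x <= min(15/2, 6/2) => x in {0, ..., 3}.
Enumerate feasible integer points row by row (the coefficient of y is 3 > 0, so for each x the largest feasible y gives the best value):
  x = 0: y <= min((15 - 2*0)/2, (6 - 2*0)/3) => y in {0, ..., 2}; best 2*0 + 3*2 = 6
  x = 1: y <= min((15 - 2*1)/2, (6 - 2*1)/3) => y in {0, ..., 1}; best 2*1 + 3*1 = 5
  x = 2: y <= min((15 - 2*2)/2, (6 - 2*2)/3) => y in {0}; best 2*2 + 3*0 = 4
  x = 3: y <= min((15 - 2*3)/2, (6 - 2*3)/3) => y in {0}; best 2*3 + 3*0 = 6
The maximum 2x + 3y = 6 is achieved at x = 0, y = 2.
(The same value 6 is also attained at (3, 0).)
Check: 2*0 + 2*2 = 4 <= 15 and 2*0 + 3*2 = 6 <= 6.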